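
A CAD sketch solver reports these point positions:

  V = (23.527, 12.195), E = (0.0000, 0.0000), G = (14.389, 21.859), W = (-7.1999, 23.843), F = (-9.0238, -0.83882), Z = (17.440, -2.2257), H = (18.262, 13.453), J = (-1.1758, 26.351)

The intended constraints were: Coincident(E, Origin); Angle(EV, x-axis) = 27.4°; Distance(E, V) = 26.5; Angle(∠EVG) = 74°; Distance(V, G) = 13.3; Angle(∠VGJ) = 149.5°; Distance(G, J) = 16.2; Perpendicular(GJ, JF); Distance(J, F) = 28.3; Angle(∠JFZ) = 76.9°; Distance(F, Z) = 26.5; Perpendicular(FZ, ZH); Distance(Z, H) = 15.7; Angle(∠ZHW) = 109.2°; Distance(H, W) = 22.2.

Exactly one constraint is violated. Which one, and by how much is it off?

Distance(H, W) = 22.2 — off by 5.30.

E = (0.00, 0.00) ✓; EV at 27.40° ✓; |EV| = 26.50 ✓; ∠EVG = 74.00° ✓; |VG| = 13.30 ✓; ∠VGJ = 149.5° ✓; |GJ| = 16.20 ✓; ∠(GJ, JF) = 90.00° ✓; |JF| = 28.30 ✓; ∠JFZ = 76.90° ✓; |FZ| = 26.50 ✓; ∠(FZ, ZH) = 90.00° ✓; |ZH| = 15.70 ✓; ∠ZHW = 109.2° ✓; |HW| = 27.50 ✗.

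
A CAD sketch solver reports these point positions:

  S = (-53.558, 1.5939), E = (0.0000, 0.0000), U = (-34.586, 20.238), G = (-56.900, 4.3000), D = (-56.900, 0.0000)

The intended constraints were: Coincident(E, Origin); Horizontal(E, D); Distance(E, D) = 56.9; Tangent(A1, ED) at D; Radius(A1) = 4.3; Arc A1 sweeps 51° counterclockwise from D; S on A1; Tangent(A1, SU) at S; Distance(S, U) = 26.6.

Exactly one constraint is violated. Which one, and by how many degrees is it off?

Tangent(A1, SU) at S — off by 6.50°.

E = (0.00, 0.00) ✓; E.y = 0.00, D.y = 0.00 ✓; |ED| = 56.90 ✓; ∠(GD, DE) = 90.00° ✓; |GD| = 4.300 ✓; bearing(G→S) − bearing(G→D) = 51.00° ✓; |GS| = 4.300 ✓; ∠(GS, SU) = 96.50° ✗; |SU| = 26.60 ✓.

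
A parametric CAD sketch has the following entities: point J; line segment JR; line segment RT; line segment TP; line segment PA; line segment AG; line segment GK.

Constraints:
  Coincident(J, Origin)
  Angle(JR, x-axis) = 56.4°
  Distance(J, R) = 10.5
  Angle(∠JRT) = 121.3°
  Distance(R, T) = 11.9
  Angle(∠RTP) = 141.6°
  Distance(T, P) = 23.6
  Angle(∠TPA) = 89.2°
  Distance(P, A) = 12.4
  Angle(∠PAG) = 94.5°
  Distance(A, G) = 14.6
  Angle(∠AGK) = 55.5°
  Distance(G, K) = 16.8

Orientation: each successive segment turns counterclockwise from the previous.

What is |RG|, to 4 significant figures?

19.13

J is at the origin; JR runs at 56.4° with length 10.5, so R = (5.811, 8.746). ∠JRT = 121.3° gives RT at 115.1° from the x-axis; with |RT| = 11.9, T = (0.7626, 19.52). ∠RTP = 141.6° gives TP at 153.5° from the x-axis; with |TP| = 23.6, P = (-20.36, 30.05). ∠TPA = 89.2° gives PA at -115.7° from the x-axis; with |PA| = 12.4, A = (-25.74, 18.88). ∠PAG = 94.5° gives AG at -30.20° from the x-axis; with |AG| = 14.6, G = (-13.12, 11.53). Then |RG| = |G − R| = 19.13.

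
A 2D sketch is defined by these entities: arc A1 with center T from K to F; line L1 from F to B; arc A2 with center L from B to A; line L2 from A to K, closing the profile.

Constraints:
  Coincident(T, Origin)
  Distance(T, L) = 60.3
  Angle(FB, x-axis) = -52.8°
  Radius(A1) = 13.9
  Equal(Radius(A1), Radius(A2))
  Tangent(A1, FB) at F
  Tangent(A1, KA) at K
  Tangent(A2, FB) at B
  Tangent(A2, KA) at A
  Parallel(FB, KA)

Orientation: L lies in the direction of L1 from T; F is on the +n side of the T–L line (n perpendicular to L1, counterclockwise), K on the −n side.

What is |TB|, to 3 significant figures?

61.9

The slot axis is L1's direction at -52.8°, so u = (cos -52.8°, sin -52.8°) = (0.605, -0.797) and n = (−sin -52.8°, cos -52.8°) = (0.797, 0.605). T is at the origin and L lies 60.3 along u from T, so L = 60.3·u = (36.5, -48.0). Tangency of A1 to both parallel lines with radius 13.9 puts F and K at T ± 13.9·n: F = (11.1, 8.40), K = (-11.1, -8.40). Equal radii place B and A the same way about L: B = L + 13.9·n = (47.5, -39.6), A = L − 13.9·n = (25.4, -56.4). Then |TB| = |B − T| = 61.9.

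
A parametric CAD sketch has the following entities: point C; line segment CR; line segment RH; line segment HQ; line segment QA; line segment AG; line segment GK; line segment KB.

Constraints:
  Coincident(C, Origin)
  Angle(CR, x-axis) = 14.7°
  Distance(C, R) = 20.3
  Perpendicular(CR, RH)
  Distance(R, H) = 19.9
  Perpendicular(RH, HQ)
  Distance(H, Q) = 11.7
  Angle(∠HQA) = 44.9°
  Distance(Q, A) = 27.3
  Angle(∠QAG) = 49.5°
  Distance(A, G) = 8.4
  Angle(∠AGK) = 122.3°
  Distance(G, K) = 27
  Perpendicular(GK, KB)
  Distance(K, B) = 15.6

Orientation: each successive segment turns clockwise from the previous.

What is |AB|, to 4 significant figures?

32.62

C is at the origin; CR runs at 14.7° with length 20.3, so R = (19.64, 5.151). CR ⟂ RH, so RH runs at -75.30°; with |RH| = 19.9, H = (24.69, -14.10). The perpendicularity gives HQ at right angles to RH, so HQ runs at -165.3°; with |HQ| = 11.7, Q = (13.37, -17.07). ∠HQA = 44.9° gives QA at 59.60° from the x-axis; with |QA| = 27.3, A = (27.18, 6.480). ∠QAG = 49.5° gives AG at -70.90° from the x-axis; with |AG| = 8.4, G = (29.93, -1.457). ∠AGK = 122.3° gives GK at -128.6° from the x-axis; with |GK| = 27.0, K = (13.09, -22.56). GK is perpendicular to KB, so KB runs at 141.4°; with |KB| = 15.6, B = (0.8952, -12.83). Then |AB| = |B − A| = 32.62.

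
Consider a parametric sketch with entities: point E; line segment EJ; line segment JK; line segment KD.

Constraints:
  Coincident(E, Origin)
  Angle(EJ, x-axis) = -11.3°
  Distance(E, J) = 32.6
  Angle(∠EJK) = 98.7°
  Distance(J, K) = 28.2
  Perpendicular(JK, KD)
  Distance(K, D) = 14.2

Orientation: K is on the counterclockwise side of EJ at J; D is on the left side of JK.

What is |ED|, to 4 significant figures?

37.72

∠EJK = 98.7°, so JK runs at -11.3° + (180° − 98.7°) = 70.00° from the x-axis; with |JK| = 28.2, K = J + 28.2·(cos 70.00°, sin 70.00°) = (41.61, 20.11). JK ⟂ KD; with |KD| = 14.2 on the left of JK, D = K + 14.2·(-0.9397, 0.3420) = (28.27, 24.97). Then |ED| = |D − E| = 37.72.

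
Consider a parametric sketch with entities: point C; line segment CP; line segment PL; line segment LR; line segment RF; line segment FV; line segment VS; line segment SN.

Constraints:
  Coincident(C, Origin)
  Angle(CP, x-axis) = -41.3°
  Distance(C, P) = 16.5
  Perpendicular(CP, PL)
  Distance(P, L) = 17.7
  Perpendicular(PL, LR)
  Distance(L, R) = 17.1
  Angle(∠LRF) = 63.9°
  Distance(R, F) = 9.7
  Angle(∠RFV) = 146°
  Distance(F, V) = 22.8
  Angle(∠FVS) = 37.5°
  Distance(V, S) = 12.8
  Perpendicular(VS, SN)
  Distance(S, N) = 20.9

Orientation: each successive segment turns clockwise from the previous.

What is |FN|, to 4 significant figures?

8.789

C is at the origin; CP runs at -41.3° with length 16.5, so P = (12.40, -10.89). CP is perpendicular to PL, so PL runs at -131.3°; with |PL| = 17.7, L = (0.7138, -24.19). PL is perpendicular to LR, so LR runs at 138.7°; with |LR| = 17.1, R = (-12.13, -12.90). ∠LRF = 63.9° gives RF at 22.60° from the x-axis; with |RF| = 9.7, F = (-3.178, -9.174). ∠RFV = 146.0° gives FV at -11.40° from the x-axis; with |FV| = 22.8, V = (19.17, -13.68). ∠FVS = 37.5° gives VS at -153.9° from the x-axis; with |VS| = 12.8, S = (7.678, -19.31). The perpendicularity gives SN at right angles to VS, so SN runs at 116.1°; with |SN| = 20.9, N = (-1.517, -0.5427). Then |FN| = |N − F| = 8.789.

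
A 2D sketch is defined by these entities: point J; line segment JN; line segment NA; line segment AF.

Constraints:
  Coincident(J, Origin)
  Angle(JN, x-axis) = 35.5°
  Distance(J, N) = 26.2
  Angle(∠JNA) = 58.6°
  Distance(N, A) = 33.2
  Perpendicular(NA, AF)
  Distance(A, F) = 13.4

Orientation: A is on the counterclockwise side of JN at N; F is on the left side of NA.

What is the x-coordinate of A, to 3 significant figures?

-9.21

J is at the origin; JN runs at 35.5° with length 26.2, so N = 26.2·(cos 35.5°, sin 35.5°) = (21.3, 15.2). ∠JNA = 58.6°, so NA runs at 35.5° + (180° − 58.6°) = 157° from the x-axis; with |NA| = 33.2, A = N + 33.2·(cos 157°, sin 157°) = (-9.21, 28.2). So A.x = -9.21.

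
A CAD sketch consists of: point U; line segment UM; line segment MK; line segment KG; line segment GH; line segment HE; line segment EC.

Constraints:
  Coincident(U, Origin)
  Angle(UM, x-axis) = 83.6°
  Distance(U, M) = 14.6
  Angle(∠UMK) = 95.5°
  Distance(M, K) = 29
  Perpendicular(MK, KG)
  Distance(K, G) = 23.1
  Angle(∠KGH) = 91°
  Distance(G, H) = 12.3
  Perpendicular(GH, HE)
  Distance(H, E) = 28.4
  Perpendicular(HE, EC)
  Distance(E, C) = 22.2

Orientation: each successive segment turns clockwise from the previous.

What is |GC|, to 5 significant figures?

30.076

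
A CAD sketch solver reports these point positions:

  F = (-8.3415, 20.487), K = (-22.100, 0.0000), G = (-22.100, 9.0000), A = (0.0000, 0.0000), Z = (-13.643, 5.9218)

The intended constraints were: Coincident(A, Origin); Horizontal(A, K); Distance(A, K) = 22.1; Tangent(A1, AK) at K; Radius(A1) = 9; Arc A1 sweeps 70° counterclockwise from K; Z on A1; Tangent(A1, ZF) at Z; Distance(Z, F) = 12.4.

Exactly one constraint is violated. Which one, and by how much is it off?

Distance(Z, F) = 12.4 — off by 3.10.

A = (0.00, 0.00) ✓; A.y = 0.00, K.y = 0.00 ✓; |AK| = 22.10 ✓; ∠(GK, KA) = 90.00° ✓; |GK| = 9.000 ✓; bearing(G→Z) − bearing(G→K) = 70.00° ✓; |GZ| = 9.000 ✓; ∠(GZ, ZF) = 90.00° ✓; |ZF| = 15.50 ✗.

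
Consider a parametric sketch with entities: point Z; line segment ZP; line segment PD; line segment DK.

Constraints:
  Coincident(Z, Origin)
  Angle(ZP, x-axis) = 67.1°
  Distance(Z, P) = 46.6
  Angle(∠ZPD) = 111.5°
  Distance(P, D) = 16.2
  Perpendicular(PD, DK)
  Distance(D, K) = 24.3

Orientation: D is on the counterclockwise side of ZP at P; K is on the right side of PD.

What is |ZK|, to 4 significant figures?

75.40

∠ZPD = 111.5°, so PD runs at 67.1° + (180° − 111.5°) = 135.6° from the x-axis; with |PD| = 16.2, D = P + 16.2·(cos 135.6°, sin 135.6°) = (6.559, 54.26). PD is perpendicular to DK; with |DK| = 24.3 on the right of PD, K = D + 24.3·(0.6997, 0.7145) = (23.56, 71.62). Then |ZK| = |K − Z| = 75.40.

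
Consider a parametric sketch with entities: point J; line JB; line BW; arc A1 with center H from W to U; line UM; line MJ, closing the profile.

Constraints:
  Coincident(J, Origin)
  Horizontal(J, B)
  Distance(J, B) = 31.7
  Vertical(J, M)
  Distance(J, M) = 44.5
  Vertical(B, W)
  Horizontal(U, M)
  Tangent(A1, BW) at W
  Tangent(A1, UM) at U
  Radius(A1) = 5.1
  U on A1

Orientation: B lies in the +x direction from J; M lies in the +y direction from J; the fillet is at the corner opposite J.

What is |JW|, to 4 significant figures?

50.57

The virtual corner opposite J is at (31.70, 44.50). A1 meets BW tangentially, so HW is at right angles to BW and A1 meets UM tangentially, so HU is at right angles to UM, with radius 5.1, so the center H sits 5.1 in from both sides at H = (26.60, 39.40). That places the tangent points at W = (31.70, 39.40) on BW and U = (26.60, 44.50) on UM. Then |JW| = |W − J| = 50.57.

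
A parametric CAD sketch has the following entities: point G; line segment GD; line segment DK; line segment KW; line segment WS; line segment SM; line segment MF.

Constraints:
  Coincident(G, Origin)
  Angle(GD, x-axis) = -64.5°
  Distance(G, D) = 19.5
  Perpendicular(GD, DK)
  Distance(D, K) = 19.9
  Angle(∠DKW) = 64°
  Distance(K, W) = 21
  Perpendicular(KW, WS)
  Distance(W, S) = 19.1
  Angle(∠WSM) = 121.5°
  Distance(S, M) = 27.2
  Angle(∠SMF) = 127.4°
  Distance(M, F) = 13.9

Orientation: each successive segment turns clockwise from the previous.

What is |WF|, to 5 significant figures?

45.923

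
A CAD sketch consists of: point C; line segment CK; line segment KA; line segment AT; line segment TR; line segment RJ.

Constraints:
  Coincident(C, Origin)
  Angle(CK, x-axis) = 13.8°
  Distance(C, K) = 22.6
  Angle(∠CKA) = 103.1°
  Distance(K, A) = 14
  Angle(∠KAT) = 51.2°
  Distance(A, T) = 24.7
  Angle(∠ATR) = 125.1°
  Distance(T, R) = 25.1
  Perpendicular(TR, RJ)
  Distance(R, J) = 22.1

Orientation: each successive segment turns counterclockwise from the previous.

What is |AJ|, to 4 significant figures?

39.35

∠ATR = 125.1° gives TR at -85.60° from the x-axis; with |TR| = 25.1, R = (4.643, -21.35). TR is perpendicular to RJ, so RJ runs at 4.400°; with |RJ| = 22.1, J = (26.68, -19.65). Then |AJ| = |J − A| = 39.35.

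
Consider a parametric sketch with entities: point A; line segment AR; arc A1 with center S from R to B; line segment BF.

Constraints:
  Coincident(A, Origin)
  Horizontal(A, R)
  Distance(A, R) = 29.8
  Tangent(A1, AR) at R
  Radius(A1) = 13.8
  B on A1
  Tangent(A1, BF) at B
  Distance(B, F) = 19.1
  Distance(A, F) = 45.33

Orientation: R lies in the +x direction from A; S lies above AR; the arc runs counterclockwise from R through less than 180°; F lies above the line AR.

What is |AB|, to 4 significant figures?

46.05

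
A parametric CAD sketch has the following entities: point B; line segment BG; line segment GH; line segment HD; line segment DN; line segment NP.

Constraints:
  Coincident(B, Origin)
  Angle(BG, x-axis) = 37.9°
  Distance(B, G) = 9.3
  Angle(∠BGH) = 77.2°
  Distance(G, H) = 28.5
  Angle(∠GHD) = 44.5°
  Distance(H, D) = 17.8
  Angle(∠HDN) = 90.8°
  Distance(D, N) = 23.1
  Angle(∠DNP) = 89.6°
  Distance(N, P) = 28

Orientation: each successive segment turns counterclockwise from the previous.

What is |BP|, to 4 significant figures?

36.84

B is at the origin; BG runs at 37.9° with length 9.3, so G = (7.338, 5.713). ∠BGH = 77.2° gives GH at 140.7° from the x-axis; with |GH| = 28.5, H = (-14.72, 23.76). ∠GHD = 44.5° gives HD at -83.80° from the x-axis; with |HD| = 17.8, D = (-12.79, 6.068). ∠HDN = 90.8° gives DN at 5.400° from the x-axis; with |DN| = 23.1, N = (10.20, 8.242). ∠DNP = 89.6° gives NP at 95.80° from the x-axis; with |NP| = 28.0, P = (7.374, 36.10). Then |BP| = |P − B| = 36.84.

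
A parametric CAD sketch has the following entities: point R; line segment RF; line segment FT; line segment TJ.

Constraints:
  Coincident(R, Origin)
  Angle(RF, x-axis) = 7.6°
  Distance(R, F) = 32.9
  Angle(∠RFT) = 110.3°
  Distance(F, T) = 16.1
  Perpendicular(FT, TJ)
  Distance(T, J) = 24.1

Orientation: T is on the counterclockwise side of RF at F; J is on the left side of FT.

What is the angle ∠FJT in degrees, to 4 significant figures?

33.74°

∠RFT = 110.3°, so FT runs at 7.6° + (180° − 110.3°) = 77.30° from the x-axis; with |FT| = 16.1, T = F + 16.1·(cos 77.30°, sin 77.30°) = (36.15, 20.06). FT ⟂ TJ; with |TJ| = 24.1 on the left of FT, J = T + 24.1·(-0.9755, 0.2198) = (12.64, 25.36). Then cos ∠FJT = JF·JT / (|JF||JT|), giving 33.74°.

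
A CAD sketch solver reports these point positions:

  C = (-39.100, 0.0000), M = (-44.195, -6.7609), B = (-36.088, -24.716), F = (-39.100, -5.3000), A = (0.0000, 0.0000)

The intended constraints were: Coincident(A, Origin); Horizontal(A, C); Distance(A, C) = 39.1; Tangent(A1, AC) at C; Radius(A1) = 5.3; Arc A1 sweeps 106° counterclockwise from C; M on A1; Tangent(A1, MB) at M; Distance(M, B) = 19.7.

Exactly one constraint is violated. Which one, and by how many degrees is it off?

Tangent(A1, MB) at M — off by 8.30°.

A = (0.00, 0.00) ✓; A.y = 0.00, C.y = 0.00 ✓; |AC| = 39.10 ✓; ∠(FC, CA) = 90.00° ✓; |FC| = 5.300 ✓; bearing(F→M) − bearing(F→C) = 106.0° ✓; |FM| = 5.300 ✓; ∠(FM, MB) = 81.70° ✗; |MB| = 19.70 ✓.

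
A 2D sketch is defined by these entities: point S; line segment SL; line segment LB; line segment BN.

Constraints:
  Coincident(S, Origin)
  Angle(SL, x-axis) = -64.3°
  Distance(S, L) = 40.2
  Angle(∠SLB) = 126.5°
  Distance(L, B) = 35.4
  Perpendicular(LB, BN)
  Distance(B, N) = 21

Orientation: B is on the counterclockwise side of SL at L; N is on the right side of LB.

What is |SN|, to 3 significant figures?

79.8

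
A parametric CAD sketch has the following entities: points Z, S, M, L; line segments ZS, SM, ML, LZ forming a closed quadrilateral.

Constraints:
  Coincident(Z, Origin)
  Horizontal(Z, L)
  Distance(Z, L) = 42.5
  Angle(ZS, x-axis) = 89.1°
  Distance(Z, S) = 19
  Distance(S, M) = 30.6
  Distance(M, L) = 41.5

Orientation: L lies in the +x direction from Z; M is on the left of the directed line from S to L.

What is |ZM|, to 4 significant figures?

44.88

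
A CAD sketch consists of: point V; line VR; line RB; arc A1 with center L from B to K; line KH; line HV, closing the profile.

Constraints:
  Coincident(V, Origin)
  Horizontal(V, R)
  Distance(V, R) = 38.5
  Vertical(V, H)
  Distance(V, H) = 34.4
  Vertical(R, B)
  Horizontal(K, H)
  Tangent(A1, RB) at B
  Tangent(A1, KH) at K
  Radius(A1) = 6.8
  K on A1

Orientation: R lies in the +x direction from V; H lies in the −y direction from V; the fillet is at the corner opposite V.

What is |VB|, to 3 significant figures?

47.4

The virtual corner opposite V is at (38.5, -34.4). The tangent condition forces LB to be normal to RB and tangency of A1 to KH means the radius LK is perpendicular to KH, with radius 6.8, so the center L sits 6.8 in from both sides at L = (31.7, -27.6). That places the tangent points at B = (38.5, -27.6) on RB and K = (31.7, -34.4) on KH. Then |VB| = |B − V| = 47.4.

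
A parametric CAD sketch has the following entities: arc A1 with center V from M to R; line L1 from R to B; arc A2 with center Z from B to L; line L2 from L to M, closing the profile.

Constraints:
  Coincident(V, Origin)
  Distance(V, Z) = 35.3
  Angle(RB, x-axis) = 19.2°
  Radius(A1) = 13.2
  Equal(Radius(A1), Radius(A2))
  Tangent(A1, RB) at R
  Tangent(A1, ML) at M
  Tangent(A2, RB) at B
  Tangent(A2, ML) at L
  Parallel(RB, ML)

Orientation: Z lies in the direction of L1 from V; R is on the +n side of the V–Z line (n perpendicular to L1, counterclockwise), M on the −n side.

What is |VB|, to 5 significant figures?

37.687

The slot axis is L1's direction at 19.2°, so u = (cos 19.2°, sin 19.2°) = (0.94438, 0.32887) and n = (−sin 19.2°, cos 19.2°) = (-0.32887, 0.94438). V is at the origin and Z lies 35.3 along u from V, so Z = 35.3·u = (33.336, 11.609). Tangency of A1 to both parallel lines with radius 13.2 puts R and M at V ± 13.2·n: R = (-4.3410, 12.466), M = (4.3410, -12.466). Equal radii place B and L the same way about Z: B = Z + 13.2·n = (28.995, 24.075), L = Z − 13.2·n = (37.678, -0.85678). Then |VB| = |B − V| = 37.687.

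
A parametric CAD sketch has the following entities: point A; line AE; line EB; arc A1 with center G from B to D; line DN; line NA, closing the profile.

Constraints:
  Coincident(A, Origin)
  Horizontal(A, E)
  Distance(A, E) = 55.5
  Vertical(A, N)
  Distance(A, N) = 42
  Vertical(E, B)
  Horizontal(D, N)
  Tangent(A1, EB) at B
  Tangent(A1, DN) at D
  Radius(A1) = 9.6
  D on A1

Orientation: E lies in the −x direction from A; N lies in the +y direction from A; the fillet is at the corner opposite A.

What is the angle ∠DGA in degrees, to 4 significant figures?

125.2°

A is at the origin; A and E share the same y with |AE| = 55.5 and E on the −x side, so E = (-55.50, 0.000). AN is vertical with |AN| = 42.0 and N on the +y side, so N = (0.000, 42.00). The virtual corner opposite A is at (-55.50, 42.00). A1 meets EB tangentially, so GB is at right angles to EB and since A1 is tangent to DN there, GD ⟂ DN, with radius 9.6, so the center G sits 9.6 in from both sides at G = (-45.90, 32.40). That places the tangent points at B = (-55.50, 32.40) on EB and D = (-45.90, 42.00) on DN. Then cos ∠DGA = GD·GA / (|GD||GA|), giving 125.2°.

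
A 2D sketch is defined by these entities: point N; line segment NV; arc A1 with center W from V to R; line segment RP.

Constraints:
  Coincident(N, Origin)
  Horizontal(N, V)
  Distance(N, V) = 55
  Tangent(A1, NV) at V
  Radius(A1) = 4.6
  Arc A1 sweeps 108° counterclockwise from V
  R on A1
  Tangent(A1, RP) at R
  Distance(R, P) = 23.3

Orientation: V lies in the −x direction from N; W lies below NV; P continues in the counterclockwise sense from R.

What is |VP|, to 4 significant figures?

28.32

N is at the origin; NV is horizontal with |NV| = 55.0 and V on the −x side, so V = (-55.00, 0.000). Since A1 is tangent to NV there, WV ⟂ NV, so W = V + (0, -4.6) = (-55.00, -4.600). On A1, V sits at bearing 90° from W; a 108° counterclockwise sweep puts R at bearing 198°, so R = W + 4.6·(cos 198°, sin 198°) = (-59.37, -6.021). A1 meets RP tangentially, so WR is at right angles to RP, so RP runs along (−sin 198°, cos 198°); with |RP| = 23.3, P = (-52.17, -28.18). Then |VP| = |P − V| = 28.32.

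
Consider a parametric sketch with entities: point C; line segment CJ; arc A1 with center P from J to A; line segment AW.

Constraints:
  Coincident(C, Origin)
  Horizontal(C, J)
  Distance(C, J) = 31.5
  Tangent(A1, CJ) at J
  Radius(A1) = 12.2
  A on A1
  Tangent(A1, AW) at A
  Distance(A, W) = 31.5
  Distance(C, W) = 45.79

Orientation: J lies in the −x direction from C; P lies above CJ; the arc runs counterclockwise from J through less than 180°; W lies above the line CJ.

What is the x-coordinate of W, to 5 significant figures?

-16.781

Checks: ∠(PJ, JC) = 90.00° ✓; |PJ| = 12.20 ✓; |PA| = 12.20 ✓; ∠(PA, AW) = 90.00° ✓; |AW| = 31.50 ✓; |CW| = 45.79 ✓.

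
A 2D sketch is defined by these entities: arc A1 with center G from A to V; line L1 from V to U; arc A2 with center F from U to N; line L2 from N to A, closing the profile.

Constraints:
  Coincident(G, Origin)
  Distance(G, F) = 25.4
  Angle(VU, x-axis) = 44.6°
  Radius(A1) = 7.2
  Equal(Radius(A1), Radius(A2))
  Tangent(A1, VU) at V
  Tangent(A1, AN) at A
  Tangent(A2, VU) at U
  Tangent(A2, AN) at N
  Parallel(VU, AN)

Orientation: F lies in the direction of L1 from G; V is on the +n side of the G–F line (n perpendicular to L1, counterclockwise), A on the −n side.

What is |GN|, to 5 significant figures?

26.401

Tangency of A1 to both parallel lines with radius 7.2 puts V and A at G ± 7.2·n: V = (-5.0555, 5.1266), A = (5.0555, -5.1266). Equal radii place U and N the same way about F: U = F + 7.2·n = (13.030, 22.961), N = F − 7.2·n = (23.141, 12.708). Then |GN| = |N − G| = 26.401.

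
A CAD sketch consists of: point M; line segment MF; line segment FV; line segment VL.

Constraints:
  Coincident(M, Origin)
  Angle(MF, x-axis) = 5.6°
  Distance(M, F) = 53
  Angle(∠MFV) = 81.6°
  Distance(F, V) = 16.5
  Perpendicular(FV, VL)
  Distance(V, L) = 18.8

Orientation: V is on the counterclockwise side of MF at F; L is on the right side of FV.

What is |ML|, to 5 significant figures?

71.768

M is at the origin; MF runs at 5.6° with length 53.0, so F = 53.0·(cos 5.6°, sin 5.6°) = (52.747, 5.1719). ∠MFV = 81.6°, so FV runs at 5.6° + (180° − 81.6°) = 104.00° from the x-axis; with |FV| = 16.5, V = F + 16.5·(cos 104.00°, sin 104.00°) = (48.755, 21.182). FV ⟂ VL; with |VL| = 18.8 on the right of FV, L = V + 18.8·(0.97030, 0.24192) = (66.997, 25.730). Then |ML| = |L − M| = 71.768.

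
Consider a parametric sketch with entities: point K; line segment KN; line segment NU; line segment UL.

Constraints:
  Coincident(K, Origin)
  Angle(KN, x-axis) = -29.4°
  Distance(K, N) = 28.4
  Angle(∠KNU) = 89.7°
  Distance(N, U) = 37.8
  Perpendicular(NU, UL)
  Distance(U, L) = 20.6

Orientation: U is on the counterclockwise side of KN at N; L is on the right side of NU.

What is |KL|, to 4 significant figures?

61.79

K is at the origin; KN runs at -29.4° with length 28.4, so N = 28.4·(cos -29.4°, sin -29.4°) = (24.74, -13.94). ∠KNU = 89.7°, so NU runs at -29.4° + (180° − 89.7°) = 60.90° from the x-axis; with |NU| = 37.8, U = N + 37.8·(cos 60.90°, sin 60.90°) = (43.13, 19.09). The perpendicularity gives UL at right angles to NU; with |UL| = 20.6 on the right of NU, L = U + 20.6·(0.8738, -0.4863) = (61.13, 9.068). Then |KL| = |L − K| = 61.79.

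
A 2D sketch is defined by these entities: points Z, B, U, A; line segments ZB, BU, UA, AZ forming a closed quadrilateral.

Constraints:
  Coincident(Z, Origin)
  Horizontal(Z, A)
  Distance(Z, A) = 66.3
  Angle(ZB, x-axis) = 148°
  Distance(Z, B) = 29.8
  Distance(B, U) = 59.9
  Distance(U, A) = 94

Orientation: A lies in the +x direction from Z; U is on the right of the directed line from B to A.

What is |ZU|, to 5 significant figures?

46.741

Checks: |BU| = 59.90 ✓; |UA| = 94.00 ✓.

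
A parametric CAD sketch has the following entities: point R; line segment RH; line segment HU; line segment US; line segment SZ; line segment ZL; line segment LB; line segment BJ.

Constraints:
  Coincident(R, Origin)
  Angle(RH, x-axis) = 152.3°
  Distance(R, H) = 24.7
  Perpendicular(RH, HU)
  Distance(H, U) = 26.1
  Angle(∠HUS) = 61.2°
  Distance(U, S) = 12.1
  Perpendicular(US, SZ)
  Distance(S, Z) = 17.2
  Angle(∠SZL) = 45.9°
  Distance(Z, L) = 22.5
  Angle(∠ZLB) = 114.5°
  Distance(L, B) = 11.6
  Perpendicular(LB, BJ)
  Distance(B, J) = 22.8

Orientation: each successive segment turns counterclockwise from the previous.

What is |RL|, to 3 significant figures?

39.4

The perpendicularity gives SZ at right angles to US, so SZ runs at 91.1°; with |SZ| = 17.2, Z = (-22.2, 5.80). ∠SZL = 45.9° gives ZL at -135° from the x-axis; with |ZL| = 22.5, L = (-38.1, -10.2). Then |RL| = |L − R| = 39.4.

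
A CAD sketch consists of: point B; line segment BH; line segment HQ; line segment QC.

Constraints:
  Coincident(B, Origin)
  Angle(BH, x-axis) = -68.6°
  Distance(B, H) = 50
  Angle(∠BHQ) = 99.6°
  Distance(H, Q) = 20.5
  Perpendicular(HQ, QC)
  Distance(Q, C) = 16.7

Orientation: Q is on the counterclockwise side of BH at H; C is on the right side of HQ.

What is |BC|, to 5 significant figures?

72.025

B is at the origin; BH runs at -68.6° with length 50.0, so H = 50.0·(cos -68.6°, sin -68.6°) = (18.244, -46.553). ∠BHQ = 99.6°, so HQ runs at -68.6° + (180° − 99.6°) = 11.800° from the x-axis; with |HQ| = 20.5, Q = H + 20.5·(cos 11.800°, sin 11.800°) = (38.311, -42.361). HQ ⟂ QC; with |QC| = 16.7 on the right of HQ, C = Q + 16.7·(0.20450, -0.97887) = (41.726, -58.708). Then |BC| = |C − B| = 72.025.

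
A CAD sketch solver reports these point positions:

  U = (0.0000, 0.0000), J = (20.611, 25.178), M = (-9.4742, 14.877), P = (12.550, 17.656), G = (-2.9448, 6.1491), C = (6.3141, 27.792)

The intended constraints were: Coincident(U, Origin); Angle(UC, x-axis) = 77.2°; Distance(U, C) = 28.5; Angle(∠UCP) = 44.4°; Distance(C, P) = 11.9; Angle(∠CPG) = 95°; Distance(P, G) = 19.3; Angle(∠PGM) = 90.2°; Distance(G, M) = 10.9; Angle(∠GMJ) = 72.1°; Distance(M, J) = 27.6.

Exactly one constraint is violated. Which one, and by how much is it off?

Distance(M, J) = 27.6 — off by 4.20.

U = (0.00, 0.00) ✓; UC at 77.20° ✓; |UC| = 28.50 ✓; ∠UCP = 44.40° ✓; |CP| = 11.90 ✓; ∠CPG = 95.00° ✓; |PG| = 19.30 ✓; ∠PGM = 90.20° ✓; |GM| = 10.90 ✓; ∠GMJ = 72.10° ✓; |MJ| = 31.80 ✗.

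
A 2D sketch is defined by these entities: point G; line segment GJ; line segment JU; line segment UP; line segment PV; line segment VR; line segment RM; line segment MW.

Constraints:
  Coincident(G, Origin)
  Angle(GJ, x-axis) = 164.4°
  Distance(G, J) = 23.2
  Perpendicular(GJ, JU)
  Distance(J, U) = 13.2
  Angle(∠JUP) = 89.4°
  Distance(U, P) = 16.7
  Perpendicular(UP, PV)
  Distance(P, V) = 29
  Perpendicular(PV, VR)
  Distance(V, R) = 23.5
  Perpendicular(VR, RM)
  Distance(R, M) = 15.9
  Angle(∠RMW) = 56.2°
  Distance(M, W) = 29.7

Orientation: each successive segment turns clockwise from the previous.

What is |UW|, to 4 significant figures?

34.60

G is at the origin; GJ runs at 164.4° with length 23.2, so J = (-22.35, 6.239). The perpendicularity gives JU at right angles to GJ, so JU runs at 74.40°; with |JU| = 13.2, U = (-18.80, 18.95). ∠JUP = 89.4° gives UP at -16.20° from the x-axis; with |UP| = 16.7, P = (-2.759, 14.29). UP ⟂ PV, so PV runs at -106.2°; with |PV| = 29.0, V = (-10.85, -13.55). PV ⟂ VR, so VR runs at 163.8°; with |VR| = 23.5, R = (-33.42, -6.999). VR is perpendicular to RM, so RM runs at 73.80°; with |RM| = 15.9, M = (-28.98, 8.270). ∠RMW = 56.2° gives MW at -50.00° from the x-axis; with |MW| = 29.7, W = (-9.890, -14.48). Then |UW| = |W − U| = 34.60.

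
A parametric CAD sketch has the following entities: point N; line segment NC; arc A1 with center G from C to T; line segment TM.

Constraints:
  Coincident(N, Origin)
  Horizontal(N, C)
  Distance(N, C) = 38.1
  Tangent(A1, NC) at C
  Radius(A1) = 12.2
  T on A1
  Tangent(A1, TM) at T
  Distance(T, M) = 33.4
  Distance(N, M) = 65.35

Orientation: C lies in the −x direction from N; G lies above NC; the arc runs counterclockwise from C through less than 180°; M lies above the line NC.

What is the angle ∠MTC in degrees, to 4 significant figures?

119.0°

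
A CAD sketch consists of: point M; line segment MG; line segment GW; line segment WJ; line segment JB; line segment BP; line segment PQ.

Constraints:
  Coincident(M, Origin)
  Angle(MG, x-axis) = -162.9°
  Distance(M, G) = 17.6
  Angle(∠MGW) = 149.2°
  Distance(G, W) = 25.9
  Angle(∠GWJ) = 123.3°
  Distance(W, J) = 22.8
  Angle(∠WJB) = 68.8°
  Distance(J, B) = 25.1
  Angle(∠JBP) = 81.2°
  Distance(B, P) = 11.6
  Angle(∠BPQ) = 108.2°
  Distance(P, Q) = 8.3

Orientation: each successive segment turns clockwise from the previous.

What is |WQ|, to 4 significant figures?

10.89

∠JBP = 81.2° gives BP at -100.4° from the x-axis; with |BP| = 11.6, P = (-26.64, 10.33). ∠BPQ = 108.2° gives PQ at -172.2° from the x-axis; with |PQ| = 8.3, Q = (-34.86, 9.201). Then |WQ| = |Q − W| = 10.89.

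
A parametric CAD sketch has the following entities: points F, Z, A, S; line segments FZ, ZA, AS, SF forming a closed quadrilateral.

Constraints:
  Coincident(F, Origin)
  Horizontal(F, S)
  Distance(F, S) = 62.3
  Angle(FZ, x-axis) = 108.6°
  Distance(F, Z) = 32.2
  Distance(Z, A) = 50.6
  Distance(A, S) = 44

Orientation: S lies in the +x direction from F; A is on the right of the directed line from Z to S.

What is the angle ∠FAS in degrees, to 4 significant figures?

138.4°

Checks: FZ at 108.6° ✓; |ZA| = 50.60 ✓; |AS| = 44.00 ✓.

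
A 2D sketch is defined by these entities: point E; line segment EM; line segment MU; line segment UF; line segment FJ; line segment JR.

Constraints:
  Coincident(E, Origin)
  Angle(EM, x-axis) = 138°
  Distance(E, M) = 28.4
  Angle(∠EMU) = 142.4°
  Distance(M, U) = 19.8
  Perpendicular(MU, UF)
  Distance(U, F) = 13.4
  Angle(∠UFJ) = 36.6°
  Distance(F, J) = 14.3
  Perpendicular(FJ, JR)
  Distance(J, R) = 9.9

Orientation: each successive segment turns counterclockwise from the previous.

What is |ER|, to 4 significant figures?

46.85

E is at the origin; EM runs at 138.0° with length 28.4, so M = (-21.11, 19.00). ∠EMU = 142.4° gives MU at 175.6° from the x-axis; with |MU| = 19.8, U = (-40.85, 20.52). The perpendicularity gives UF at right angles to MU, so UF runs at -94.40°; with |UF| = 13.4, F = (-41.87, 7.162). ∠UFJ = 36.6° gives FJ at 49.00° from the x-axis; with |FJ| = 14.3, J = (-32.49, 17.95). FJ ⟂ JR, so JR runs at 139.0°; with |JR| = 9.9, R = (-39.96, 24.45). Then |ER| = |R − E| = 46.85.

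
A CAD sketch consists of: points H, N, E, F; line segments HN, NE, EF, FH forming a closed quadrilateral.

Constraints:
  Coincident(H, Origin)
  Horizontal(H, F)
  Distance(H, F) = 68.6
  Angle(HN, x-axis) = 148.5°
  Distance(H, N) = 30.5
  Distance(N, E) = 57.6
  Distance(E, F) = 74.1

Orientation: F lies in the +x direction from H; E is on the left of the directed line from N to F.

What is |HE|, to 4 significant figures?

56.46

Checks: |NE| = 57.60 ✓; |EF| = 74.10 ✓.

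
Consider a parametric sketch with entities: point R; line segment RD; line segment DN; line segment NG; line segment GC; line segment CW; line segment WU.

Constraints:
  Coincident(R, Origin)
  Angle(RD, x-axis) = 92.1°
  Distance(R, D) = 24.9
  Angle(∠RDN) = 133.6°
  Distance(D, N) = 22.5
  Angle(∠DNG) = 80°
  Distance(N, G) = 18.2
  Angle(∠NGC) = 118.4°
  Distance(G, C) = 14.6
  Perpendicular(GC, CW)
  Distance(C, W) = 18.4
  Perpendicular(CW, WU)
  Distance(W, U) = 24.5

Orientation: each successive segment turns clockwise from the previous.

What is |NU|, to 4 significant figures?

2.695

GC is perpendicular to CW, so CW runs at 154.1°; with |CW| = 18.4, W = (2.493, 21.11). CW is perpendicular to WU, so WU runs at 64.10°; with |WU| = 24.5, U = (13.19, 43.15). Then |NU| = |U − N| = 2.695.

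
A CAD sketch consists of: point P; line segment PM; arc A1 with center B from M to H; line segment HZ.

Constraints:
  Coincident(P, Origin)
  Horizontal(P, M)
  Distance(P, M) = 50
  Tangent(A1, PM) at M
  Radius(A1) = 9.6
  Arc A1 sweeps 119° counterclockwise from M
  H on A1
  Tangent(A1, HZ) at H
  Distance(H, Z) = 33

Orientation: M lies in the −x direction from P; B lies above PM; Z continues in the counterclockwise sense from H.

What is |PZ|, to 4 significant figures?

71.95

P is at the origin; PM is horizontal with |PM| = 50.0 and M on the −x side, so M = (-50.00, 0.000). A1 meets PM tangentially, so BM is at right angles to PM, so B = M + (0, 9.6) = (-50.00, 9.600). On A1, M sits at bearing -90° from B; a 119° counterclockwise sweep puts H at bearing 29°, so H = B + 9.6·(cos 29°, sin 29°) = (-41.60, 14.25). Tangency of A1 to HZ means the radius BH is perpendicular to HZ, so HZ runs along (−sin 29°, cos 29°); with |HZ| = 33.0, Z = (-57.60, 43.12). Then |PZ| = |Z − P| = 71.95.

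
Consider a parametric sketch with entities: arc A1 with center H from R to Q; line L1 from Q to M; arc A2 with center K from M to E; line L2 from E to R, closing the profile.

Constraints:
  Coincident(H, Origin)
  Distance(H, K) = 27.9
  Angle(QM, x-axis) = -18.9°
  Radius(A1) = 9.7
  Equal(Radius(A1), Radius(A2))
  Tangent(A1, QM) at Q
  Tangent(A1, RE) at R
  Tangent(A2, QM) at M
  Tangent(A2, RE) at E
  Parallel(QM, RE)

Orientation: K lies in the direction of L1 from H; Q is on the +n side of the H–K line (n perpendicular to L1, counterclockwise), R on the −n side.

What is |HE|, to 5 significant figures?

29.538

The slot axis is L1's direction at -18.9°, so u = (cos -18.9°, sin -18.9°) = (0.94609, -0.32392) and n = (−sin -18.9°, cos -18.9°) = (0.32392, 0.94609). H is at the origin and K lies 27.9 along u from H, so K = 27.9·u = (26.396, -9.0373). Tangency of A1 to both parallel lines with radius 9.7 puts Q and R at H ± 9.7·n: Q = (3.1420, 9.1770), R = (-3.1420, -9.1770). Equal radii place M and E the same way about K: M = K + 9.7·n = (29.538, 0.13973), E = K − 9.7·n = (23.254, -18.214). Then |HE| = |E − H| = 29.538.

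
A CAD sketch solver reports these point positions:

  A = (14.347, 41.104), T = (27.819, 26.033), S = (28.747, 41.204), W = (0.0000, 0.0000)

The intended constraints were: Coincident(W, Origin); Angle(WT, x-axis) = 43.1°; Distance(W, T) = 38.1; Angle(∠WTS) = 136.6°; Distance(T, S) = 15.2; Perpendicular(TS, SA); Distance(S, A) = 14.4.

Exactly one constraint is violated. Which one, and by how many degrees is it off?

Perpendicular(TS, SA) — off by 3.90°.

W = (0.00, 0.00) ✓; WT at 43.10° ✓; |WT| = 38.10 ✓; ∠WTS = 136.6° ✓; |TS| = 15.20 ✓; ∠(TS, SA) = 93.90° ✗; |SA| = 14.40 ✓.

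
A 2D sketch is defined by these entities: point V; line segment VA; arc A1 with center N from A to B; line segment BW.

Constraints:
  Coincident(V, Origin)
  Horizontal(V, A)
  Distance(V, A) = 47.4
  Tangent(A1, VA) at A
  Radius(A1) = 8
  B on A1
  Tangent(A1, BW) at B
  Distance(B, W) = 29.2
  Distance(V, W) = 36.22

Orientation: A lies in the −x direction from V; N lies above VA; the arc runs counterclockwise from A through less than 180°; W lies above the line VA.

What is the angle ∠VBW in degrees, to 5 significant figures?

59.293°

Checks: |NB| = 8.000 ✓; ∠(NB, BW) = 90.00° ✓; |BW| = 29.20 ✓; |VW| = 36.22 ✓.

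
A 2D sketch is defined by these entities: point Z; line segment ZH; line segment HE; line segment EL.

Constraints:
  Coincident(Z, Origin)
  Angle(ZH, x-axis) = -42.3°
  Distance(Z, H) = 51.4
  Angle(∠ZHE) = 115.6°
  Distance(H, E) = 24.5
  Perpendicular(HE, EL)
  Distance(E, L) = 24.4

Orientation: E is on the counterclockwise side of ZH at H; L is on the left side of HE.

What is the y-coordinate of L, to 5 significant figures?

-2.7681

∠ZHE = 115.6°, so HE runs at -42.3° + (180° − 115.6°) = 22.100° from the x-axis; with |HE| = 24.5, E = H + 24.5·(cos 22.100°, sin 22.100°) = (60.717, -25.375). The perpendicularity gives EL at right angles to HE; with |EL| = 24.4 on the left of HE, L = E + 24.4·(-0.37622, 0.92653) = (51.537, -2.7681). So L.y = -2.7681.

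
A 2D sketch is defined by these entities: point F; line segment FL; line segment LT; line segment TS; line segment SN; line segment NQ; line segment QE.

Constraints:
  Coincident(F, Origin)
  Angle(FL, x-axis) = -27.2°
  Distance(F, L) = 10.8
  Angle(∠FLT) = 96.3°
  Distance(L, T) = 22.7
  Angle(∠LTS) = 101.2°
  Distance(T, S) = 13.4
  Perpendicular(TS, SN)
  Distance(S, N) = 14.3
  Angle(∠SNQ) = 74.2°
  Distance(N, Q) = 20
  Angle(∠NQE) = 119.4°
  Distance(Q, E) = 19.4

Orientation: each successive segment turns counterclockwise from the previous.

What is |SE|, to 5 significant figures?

25.822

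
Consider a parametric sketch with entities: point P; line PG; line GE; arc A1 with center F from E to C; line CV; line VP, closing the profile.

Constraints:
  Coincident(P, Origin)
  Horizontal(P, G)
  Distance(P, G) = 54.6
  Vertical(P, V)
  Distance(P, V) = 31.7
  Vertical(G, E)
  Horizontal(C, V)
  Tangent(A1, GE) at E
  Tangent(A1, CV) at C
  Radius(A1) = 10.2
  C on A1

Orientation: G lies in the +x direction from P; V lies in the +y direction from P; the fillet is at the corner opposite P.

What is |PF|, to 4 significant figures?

49.33

P is at the origin; PG is horizontal with |PG| = 54.6 and G on the +x side, so G = (54.60, 0.000). PV is vertical with |PV| = 31.7 and V on the +y side, so V = (0.000, 31.70). The virtual corner opposite P is at (54.60, 31.70). Since A1 is tangent to GE there, FE ⟂ GE and A1 meets CV tangentially, so FC is at right angles to CV, with radius 10.2, so the center F sits 10.2 in from both sides at F = (44.40, 21.50). Then |PF| = |F − P| = 49.33.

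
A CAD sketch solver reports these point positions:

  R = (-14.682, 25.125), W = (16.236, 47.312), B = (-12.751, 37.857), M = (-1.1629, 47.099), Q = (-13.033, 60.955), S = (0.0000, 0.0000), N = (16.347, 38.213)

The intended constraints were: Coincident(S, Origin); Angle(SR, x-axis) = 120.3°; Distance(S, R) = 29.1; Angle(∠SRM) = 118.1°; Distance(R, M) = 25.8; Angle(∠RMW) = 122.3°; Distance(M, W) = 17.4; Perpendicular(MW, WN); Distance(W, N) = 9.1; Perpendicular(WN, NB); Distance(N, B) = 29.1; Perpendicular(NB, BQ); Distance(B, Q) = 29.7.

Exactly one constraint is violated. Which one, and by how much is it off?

Distance(B, Q) = 29.7 — off by 6.60.

S = (0.00, 0.00) ✓; SR at 120.3° ✓; |SR| = 29.10 ✓; ∠SRM = 118.1° ✓; |RM| = 25.80 ✓; ∠RMW = 122.3° ✓; |MW| = 17.40 ✓; ∠(MW, WN) = 90.00° ✓; |WN| = 9.100 ✓; ∠(WN, NB) = 90.00° ✓; |NB| = 29.10 ✓; ∠(NB, BQ) = 90.00° ✓; |BQ| = 23.10 ✗.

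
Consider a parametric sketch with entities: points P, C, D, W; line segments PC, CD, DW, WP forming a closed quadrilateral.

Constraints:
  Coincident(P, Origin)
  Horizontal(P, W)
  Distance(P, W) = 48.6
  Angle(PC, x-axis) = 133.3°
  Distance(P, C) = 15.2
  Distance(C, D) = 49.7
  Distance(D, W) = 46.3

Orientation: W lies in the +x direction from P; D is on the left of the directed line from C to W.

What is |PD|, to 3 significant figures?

50.7

P is at the origin; P and W share the same y with |PW| = 48.6 and W in +x, so W = (48.6, 0). PC runs at 133.3° with |PC| = 15.2, so C = (-10.4, 11.1). D is determined by |CD| = 49.7 and |DW| = 46.3 together: it lies at the intersection of circle(C, 49.7) and circle(W, 46.3). With |CW| = 60.1, the foot of the radical line on CW is 32.7 from C and the perpendicular offset is √(49.7² − 32.7²) = 37.4. Taking the left-of-CW solution: D = (28.6, 41.8).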